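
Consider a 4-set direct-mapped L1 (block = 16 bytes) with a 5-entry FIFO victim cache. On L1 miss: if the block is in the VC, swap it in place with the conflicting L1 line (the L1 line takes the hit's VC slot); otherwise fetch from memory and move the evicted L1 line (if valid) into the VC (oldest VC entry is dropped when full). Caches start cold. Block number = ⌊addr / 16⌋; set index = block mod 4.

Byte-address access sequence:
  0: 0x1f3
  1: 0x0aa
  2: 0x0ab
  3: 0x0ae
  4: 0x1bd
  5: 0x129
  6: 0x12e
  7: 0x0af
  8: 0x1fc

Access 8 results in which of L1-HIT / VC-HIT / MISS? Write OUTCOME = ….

OUTCOME = VC-HIT

  [0] addr=0x1f3 blk=31 s=3: MISS | VC []
  [1] addr=0xaa blk=10 s=2: MISS | VC []
  [2] addr=0xab blk=10 s=2: L1-HIT | VC []
  [3] addr=0xae blk=10 s=2: L1-HIT | VC []
  [4] addr=0x1bd blk=27 s=3: MISS | VC [31]
  [5] addr=0x129 blk=18 s=2: MISS | VC [31, 10]
  [6] addr=0x12e blk=18 s=2: L1-HIT | VC [31, 10]
  [7] addr=0xaf blk=10 s=2: VC-HIT | VC [31, 18]
  [8] addr=0x1fc blk=31 s=3: VC-HIT | VC [27, 18]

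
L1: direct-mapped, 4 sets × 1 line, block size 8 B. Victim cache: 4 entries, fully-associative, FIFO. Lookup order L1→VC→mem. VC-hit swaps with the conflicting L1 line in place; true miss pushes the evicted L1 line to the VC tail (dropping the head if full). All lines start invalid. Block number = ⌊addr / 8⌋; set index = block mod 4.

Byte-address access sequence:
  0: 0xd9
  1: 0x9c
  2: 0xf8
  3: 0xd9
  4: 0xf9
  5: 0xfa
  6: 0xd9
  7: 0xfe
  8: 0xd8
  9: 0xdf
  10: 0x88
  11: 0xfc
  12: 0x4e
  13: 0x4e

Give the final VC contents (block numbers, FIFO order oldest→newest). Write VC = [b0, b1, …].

0: 0xd9 (blk 27, set 3) → MISS  vc=[]
1: 0x9c (blk 19, set 3) → MISS  vc=[27]
2: 0xf8 (blk 31, set 3) → MISS  vc=[27, 19]
3: 0xd9 (blk 27, set 3) → VC-HIT  vc=[31, 19]
4: 0xf9 (blk 31, set 3) → VC-HIT  vc=[27, 19]
5: 0xfa (blk 31, set 3) → L1-HIT  vc=[27, 19]
6: 0xd9 (blk 27, set 3) → VC-HIT  vc=[31, 19]
7: 0xfe (blk 31, set 3) → VC-HIT  vc=[27, 19]
8: 0xd8 (blk 27, set 3) → VC-HIT  vc=[31, 19]
9: 0xdf (blk 27, set 3) → L1-HIT  vc=[31, 19]
10: 0x88 (blk 17, set 1) → MISS  vc=[31, 19]
11: 0xfc (blk 31, set 3) → VC-HIT  vc=[27, 19]
12: 0x4e (blk 9, set 1) → MISS  vc=[27, 19, 17]
13: 0x4e (blk 9, set 1) → L1-HIT  vc=[27, 19, 17]

VC = [27, 19, 17]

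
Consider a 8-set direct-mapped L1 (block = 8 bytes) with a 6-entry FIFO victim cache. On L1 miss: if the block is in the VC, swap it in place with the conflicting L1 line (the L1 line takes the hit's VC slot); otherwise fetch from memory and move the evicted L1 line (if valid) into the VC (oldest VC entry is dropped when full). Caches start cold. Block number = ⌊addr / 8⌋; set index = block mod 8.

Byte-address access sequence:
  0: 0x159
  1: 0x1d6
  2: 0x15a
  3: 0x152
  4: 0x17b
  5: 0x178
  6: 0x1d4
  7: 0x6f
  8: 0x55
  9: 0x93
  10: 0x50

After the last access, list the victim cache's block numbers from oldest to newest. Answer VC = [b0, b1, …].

VC = [42, 58, 18]

  [0] addr=0x159 blk=43 s=3: MISS | VC []
  [1] addr=0x1d6 blk=58 s=2: MISS | VC []
  [2] addr=0x15a blk=43 s=3: L1-HIT | VC []
  [3] addr=0x152 blk=42 s=2: MISS | VC [58]
  [4] addr=0x17b blk=47 s=7: MISS | VC [58]
  [5] addr=0x178 blk=47 s=7: L1-HIT | VC [58]
  [6] addr=0x1d4 blk=58 s=2: VC-HIT | VC [42]
  [7] addr=0x6f blk=13 s=5: MISS | VC [42]
  [8] addr=0x55 blk=10 s=2: MISS | VC [42, 58]
  [9] addr=0x93 blk=18 s=2: MISS | VC [42, 58, 10]
  [10] addr=0x50 blk=10 s=2: VC-HIT | VC [42, 58, 18]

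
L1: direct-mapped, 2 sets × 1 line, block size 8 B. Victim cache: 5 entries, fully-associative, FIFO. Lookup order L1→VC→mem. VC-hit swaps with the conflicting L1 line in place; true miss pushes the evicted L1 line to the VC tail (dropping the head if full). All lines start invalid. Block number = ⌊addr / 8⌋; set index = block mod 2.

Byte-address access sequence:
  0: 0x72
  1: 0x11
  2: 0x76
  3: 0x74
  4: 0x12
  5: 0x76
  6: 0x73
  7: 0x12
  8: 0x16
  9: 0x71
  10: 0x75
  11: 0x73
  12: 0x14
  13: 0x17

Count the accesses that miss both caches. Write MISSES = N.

MISSES = 2

#0 0x72→b14/s0 MISS; vc=[]
#1 0x11→b2/s0 MISS; vc=[14]
#2 0x76→b14/s0 VC-HIT; vc=[2]
#3 0x74→b14/s0 L1-HIT; vc=[2]
#4 0x12→b2/s0 VC-HIT; vc=[14]
#5 0x76→b14/s0 VC-HIT; vc=[2]
#6 0x73→b14/s0 L1-HIT; vc=[2]
#7 0x12→b2/s0 VC-HIT; vc=[14]
#8 0x16→b2/s0 L1-HIT; vc=[14]
#9 0x71→b14/s0 VC-HIT; vc=[2]
#10 0x75→b14/s0 L1-HIT; vc=[2]
#11 0x73→b14/s0 L1-HIT; vc=[2]
#12 0x14→b2/s0 VC-HIT; vc=[14]
#13 0x17→b2/s0 L1-HIT; vc=[14]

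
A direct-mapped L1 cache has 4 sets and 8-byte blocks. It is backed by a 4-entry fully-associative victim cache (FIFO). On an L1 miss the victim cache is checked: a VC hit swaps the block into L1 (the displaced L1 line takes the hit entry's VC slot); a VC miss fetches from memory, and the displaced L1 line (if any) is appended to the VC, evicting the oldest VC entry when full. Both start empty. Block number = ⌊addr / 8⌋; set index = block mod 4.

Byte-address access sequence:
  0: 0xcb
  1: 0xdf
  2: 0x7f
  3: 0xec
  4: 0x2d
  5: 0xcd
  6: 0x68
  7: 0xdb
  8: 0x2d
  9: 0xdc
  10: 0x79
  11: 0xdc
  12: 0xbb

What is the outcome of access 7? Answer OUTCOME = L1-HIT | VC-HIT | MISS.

  [0] addr=0xcb blk=25 s=1: MISS | VC []
  [1] addr=0xdf blk=27 s=3: MISS | VC []
  [2] addr=0x7f blk=15 s=3: MISS | VC [27]
  [3] addr=0xec blk=29 s=1: MISS | VC [27, 25]
  [4] addr=0x2d blk=5 s=1: MISS | VC [27, 25, 29]
  [5] addr=0xcd blk=25 s=1: VC-HIT | VC [27, 5, 29]
  [6] addr=0x68 blk=13 s=1: MISS | VC [27, 5, 29, 25]
  [7] addr=0xdb blk=27 s=3: VC-HIT | VC [15, 5, 29, 25]
  [8] addr=0x2d blk=5 s=1: VC-HIT | VC [15, 13, 29, 25]
  [9] addr=0xdc blk=27 s=3: L1-HIT | VC [15, 13, 29, 25]
  [10] addr=0x79 blk=15 s=3: VC-HIT | VC [27, 13, 29, 25]
  [11] addr=0xdc blk=27 s=3: VC-HIT | VC [15, 13, 29, 25]
  [12] addr=0xbb blk=23 s=3: MISS | VC [13, 29, 25, 27]

OUTCOME = VC-HIT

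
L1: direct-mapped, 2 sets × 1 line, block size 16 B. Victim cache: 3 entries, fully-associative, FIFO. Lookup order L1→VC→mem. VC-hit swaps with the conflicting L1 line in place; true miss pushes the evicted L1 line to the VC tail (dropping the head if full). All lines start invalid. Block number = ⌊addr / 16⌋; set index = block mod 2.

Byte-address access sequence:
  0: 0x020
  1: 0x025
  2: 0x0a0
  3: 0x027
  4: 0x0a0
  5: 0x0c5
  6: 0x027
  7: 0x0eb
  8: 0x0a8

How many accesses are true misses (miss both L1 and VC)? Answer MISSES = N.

  [0] addr=0x20 blk=2 s=0: MISS | VC []
  [1] addr=0x25 blk=2 s=0: L1-HIT | VC []
  [2] addr=0xa0 blk=10 s=0: MISS | VC [2]
  [3] addr=0x27 blk=2 s=0: VC-HIT | VC [10]
  [4] addr=0xa0 blk=10 s=0: VC-HIT | VC [2]
  [5] addr=0xc5 blk=12 s=0: MISS | VC [2, 10]
  [6] addr=0x27 blk=2 s=0: VC-HIT | VC [12, 10]
  [7] addr=0xeb blk=14 s=0: MISS | VC [12, 10, 2]
  [8] addr=0xa8 blk=10 s=0: VC-HIT | VC [12, 14, 2]

MISSES = 4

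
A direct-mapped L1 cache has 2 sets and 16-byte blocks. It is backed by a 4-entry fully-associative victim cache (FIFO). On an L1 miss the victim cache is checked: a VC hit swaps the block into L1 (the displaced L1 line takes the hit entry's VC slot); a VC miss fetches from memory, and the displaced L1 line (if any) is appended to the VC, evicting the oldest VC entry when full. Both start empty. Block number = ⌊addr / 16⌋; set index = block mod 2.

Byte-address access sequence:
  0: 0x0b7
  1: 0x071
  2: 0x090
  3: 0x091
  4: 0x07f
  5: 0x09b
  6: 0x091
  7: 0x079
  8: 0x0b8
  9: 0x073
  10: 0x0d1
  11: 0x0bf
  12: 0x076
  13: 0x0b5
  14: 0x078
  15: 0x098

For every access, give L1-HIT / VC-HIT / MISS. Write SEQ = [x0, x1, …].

SEQ = [MISS, MISS, MISS, L1-HIT, VC-HIT, VC-HIT, L1-HIT, VC-HIT, VC-HIT, VC-HIT, MISS, VC-HIT, VC-HIT, VC-HIT, VC-HIT, VC-HIT]

  [0] addr=0xb7 blk=11 s=1: MISS | VC []
  [1] addr=0x71 blk=7 s=1: MISS | VC [11]
  [2] addr=0x90 blk=9 s=1: MISS | VC [11, 7]
  [3] addr=0x91 blk=9 s=1: L1-HIT | VC [11, 7]
  [4] addr=0x7f blk=7 s=1: VC-HIT | VC [11, 9]
  [5] addr=0x9b blk=9 s=1: VC-HIT | VC [11, 7]
  [6] addr=0x91 blk=9 s=1: L1-HIT | VC [11, 7]
  [7] addr=0x79 blk=7 s=1: VC-HIT | VC [11, 9]
  [8] addr=0xb8 blk=11 s=1: VC-HIT | VC [7, 9]
  [9] addr=0x73 blk=7 s=1: VC-HIT | VC [11, 9]
  [10] addr=0xd1 blk=13 s=1: MISS | VC [11, 9, 7]
  [11] addr=0xbf blk=11 s=1: VC-HIT | VC [13, 9, 7]
  [12] addr=0x76 blk=7 s=1: VC-HIT | VC [13, 9, 11]
  [13] addr=0xb5 blk=11 s=1: VC-HIT | VC [13, 9, 7]
  [14] addr=0x78 blk=7 s=1: VC-HIT | VC [13, 9, 11]
  [15] addr=0x98 blk=9 s=1: VC-HIT | VC [13, 7, 11]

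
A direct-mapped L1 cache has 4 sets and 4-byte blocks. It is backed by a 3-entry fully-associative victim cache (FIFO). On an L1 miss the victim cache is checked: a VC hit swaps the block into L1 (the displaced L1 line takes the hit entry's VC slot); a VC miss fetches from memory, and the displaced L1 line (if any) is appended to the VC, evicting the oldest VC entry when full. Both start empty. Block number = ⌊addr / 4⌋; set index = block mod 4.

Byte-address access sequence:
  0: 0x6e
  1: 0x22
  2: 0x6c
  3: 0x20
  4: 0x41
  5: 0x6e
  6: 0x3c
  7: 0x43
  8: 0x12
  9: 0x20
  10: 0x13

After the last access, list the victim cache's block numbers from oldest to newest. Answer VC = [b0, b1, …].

VC = [8, 27, 16]

#0 0x6e→b27/s3 MISS; vc=[]
#1 0x22→b8/s0 MISS; vc=[]
#2 0x6c→b27/s3 L1-HIT; vc=[]
#3 0x20→b8/s0 L1-HIT; vc=[]
#4 0x41→b16/s0 MISS; vc=[8]
#5 0x6e→b27/s3 L1-HIT; vc=[8]
#6 0x3c→b15/s3 MISS; vc=[8,27]
#7 0x43→b16/s0 L1-HIT; vc=[8,27]
#8 0x12→b4/s0 MISS; vc=[8,27,16]
#9 0x20→b8/s0 VC-HIT; vc=[4,27,16]
#10 0x13→b4/s0 VC-HIT; vc=[8,27,16]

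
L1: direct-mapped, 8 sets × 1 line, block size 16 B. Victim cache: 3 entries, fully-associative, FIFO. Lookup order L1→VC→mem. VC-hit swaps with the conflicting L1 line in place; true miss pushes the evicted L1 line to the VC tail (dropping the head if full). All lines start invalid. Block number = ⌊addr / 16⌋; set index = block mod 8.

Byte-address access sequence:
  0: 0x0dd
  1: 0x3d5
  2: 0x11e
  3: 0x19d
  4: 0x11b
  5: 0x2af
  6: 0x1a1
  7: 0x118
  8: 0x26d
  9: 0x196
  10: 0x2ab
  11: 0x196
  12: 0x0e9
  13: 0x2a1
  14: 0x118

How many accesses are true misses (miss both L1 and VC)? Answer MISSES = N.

#0 0xdd→b13/s5 MISS; vc=[]
#1 0x3d5→b61/s5 MISS; vc=[13]
#2 0x11e→b17/s1 MISS; vc=[13]
#3 0x19d→b25/s1 MISS; vc=[13,17]
#4 0x11b→b17/s1 VC-HIT; vc=[13,25]
#5 0x2af→b42/s2 MISS; vc=[13,25]
#6 0x1a1→b26/s2 MISS; vc=[13,25,42]
#7 0x118→b17/s1 L1-HIT; vc=[13,25,42]
#8 0x26d→b38/s6 MISS; vc=[13,25,42]
#9 0x196→b25/s1 VC-HIT; vc=[13,17,42]
#10 0x2ab→b42/s2 VC-HIT; vc=[13,17,26]
#11 0x196→b25/s1 L1-HIT; vc=[13,17,26]
#12 0xe9→b14/s6 MISS; vc=[17,26,38]
#13 0x2a1→b42/s2 L1-HIT; vc=[17,26,38]
#14 0x118→b17/s1 VC-HIT; vc=[25,26,38]

MISSES = 8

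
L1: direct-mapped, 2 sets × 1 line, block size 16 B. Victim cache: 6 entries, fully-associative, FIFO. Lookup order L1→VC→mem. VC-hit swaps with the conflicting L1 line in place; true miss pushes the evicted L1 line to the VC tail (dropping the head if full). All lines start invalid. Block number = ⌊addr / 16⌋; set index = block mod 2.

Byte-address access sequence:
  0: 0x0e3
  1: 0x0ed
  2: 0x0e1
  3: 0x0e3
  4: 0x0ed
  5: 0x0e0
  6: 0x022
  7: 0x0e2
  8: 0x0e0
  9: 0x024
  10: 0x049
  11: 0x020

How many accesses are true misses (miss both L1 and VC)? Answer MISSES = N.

#0 0xe3→b14/s0 MISS; vc=[]
#1 0xed→b14/s0 L1-HIT; vc=[]
#2 0xe1→b14/s0 L1-HIT; vc=[]
#3 0xe3→b14/s0 L1-HIT; vc=[]
#4 0xed→b14/s0 L1-HIT; vc=[]
#5 0xe0→b14/s0 L1-HIT; vc=[]
#6 0x22→b2/s0 MISS; vc=[14]
#7 0xe2→b14/s0 VC-HIT; vc=[2]
#8 0xe0→b14/s0 L1-HIT; vc=[2]
#9 0x24→b2/s0 VC-HIT; vc=[14]
#10 0x49→b4/s0 MISS; vc=[14,2]
#11 0x20→b2/s0 VC-HIT; vc=[14,4]

MISSES = 3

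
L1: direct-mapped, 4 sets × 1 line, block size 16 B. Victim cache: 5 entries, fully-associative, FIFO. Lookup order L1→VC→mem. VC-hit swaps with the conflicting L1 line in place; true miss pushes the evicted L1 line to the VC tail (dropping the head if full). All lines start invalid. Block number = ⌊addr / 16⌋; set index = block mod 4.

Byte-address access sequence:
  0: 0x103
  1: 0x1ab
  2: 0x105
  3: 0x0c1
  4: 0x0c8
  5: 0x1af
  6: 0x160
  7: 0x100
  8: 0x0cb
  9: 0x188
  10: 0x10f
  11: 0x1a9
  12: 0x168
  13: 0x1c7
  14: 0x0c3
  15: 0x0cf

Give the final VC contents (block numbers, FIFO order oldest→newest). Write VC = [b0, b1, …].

  [0] addr=0x103 blk=16 s=0: MISS | VC []
  [1] addr=0x1ab blk=26 s=2: MISS | VC []
  [2] addr=0x105 blk=16 s=0: L1-HIT | VC []
  [3] addr=0xc1 blk=12 s=0: MISS | VC [16]
  [4] addr=0xc8 blk=12 s=0: L1-HIT | VC [16]
  [5] addr=0x1af blk=26 s=2: L1-HIT | VC [16]
  [6] addr=0x160 blk=22 s=2: MISS | VC [16, 26]
  [7] addr=0x100 blk=16 s=0: VC-HIT | VC [12, 26]
  [8] addr=0xcb blk=12 s=0: VC-HIT | VC [16, 26]
  [9] addr=0x188 blk=24 s=0: MISS | VC [16, 26, 12]
  [10] addr=0x10f blk=16 s=0: VC-HIT | VC [24, 26, 12]
  [11] addr=0x1a9 blk=26 s=2: VC-HIT | VC [24, 22, 12]
  [12] addr=0x168 blk=22 s=2: VC-HIT | VC [24, 26, 12]
  [13] addr=0x1c7 blk=28 s=0: MISS | VC [24, 26, 12, 16]
  [14] addr=0xc3 blk=12 s=0: VC-HIT | VC [24, 26, 28, 16]
  [15] addr=0xcf blk=12 s=0: L1-HIT | VC [24, 26, 28, 16]

VC = [24, 26, 28, 16]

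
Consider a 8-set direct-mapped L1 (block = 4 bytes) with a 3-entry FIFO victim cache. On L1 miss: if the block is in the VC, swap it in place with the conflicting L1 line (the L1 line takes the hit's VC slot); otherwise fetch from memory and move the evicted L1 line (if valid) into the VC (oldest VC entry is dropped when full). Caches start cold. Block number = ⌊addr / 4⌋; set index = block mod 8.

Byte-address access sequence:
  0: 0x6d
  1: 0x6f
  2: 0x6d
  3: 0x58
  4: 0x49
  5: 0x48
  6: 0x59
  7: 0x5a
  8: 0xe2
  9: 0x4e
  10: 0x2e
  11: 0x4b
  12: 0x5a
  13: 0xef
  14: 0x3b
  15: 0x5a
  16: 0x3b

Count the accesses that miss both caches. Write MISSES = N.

  [0] addr=0x6d blk=27 s=3: MISS | VC []
  [1] addr=0x6f blk=27 s=3: L1-HIT | VC []
  [2] addr=0x6d blk=27 s=3: L1-HIT | VC []
  [3] addr=0x58 blk=22 s=6: MISS | VC []
  [4] addr=0x49 blk=18 s=2: MISS | VC []
  [5] addr=0x48 blk=18 s=2: L1-HIT | VC []
  [6] addr=0x59 blk=22 s=6: L1-HIT | VC []
  [7] addr=0x5a blk=22 s=6: L1-HIT | VC []
  [8] addr=0xe2 blk=56 s=0: MISS | VC []
  [9] addr=0x4e blk=19 s=3: MISS | VC [27]
  [10] addr=0x2e blk=11 s=3: MISS | VC [27, 19]
  [11] addr=0x4b blk=18 s=2: L1-HIT | VC [27, 19]
  [12] addr=0x5a blk=22 s=6: L1-HIT | VC [27, 19]
  [13] addr=0xef blk=59 s=3: MISS | VC [27, 19, 11]
  [14] addr=0x3b blk=14 s=6: MISS | VC [19, 11, 22]
  [15] addr=0x5a blk=22 s=6: VC-HIT | VC [19, 11, 14]
  [16] addr=0x3b blk=14 s=6: VC-HIT | VC [19, 11, 22]

MISSES = 8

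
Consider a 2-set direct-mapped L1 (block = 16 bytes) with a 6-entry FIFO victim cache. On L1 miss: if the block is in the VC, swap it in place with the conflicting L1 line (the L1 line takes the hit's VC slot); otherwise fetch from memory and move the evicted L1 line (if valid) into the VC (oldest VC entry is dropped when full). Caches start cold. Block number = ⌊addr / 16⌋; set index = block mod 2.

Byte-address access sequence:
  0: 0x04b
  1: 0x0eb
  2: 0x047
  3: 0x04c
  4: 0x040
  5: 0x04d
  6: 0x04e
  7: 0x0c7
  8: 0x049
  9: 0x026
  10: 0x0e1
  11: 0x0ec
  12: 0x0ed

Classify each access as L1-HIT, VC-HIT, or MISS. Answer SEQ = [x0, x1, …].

#0 0x4b→b4/s0 MISS; vc=[]
#1 0xeb→b14/s0 MISS; vc=[4]
#2 0x47→b4/s0 VC-HIT; vc=[14]
#3 0x4c→b4/s0 L1-HIT; vc=[14]
#4 0x40→b4/s0 L1-HIT; vc=[14]
#5 0x4d→b4/s0 L1-HIT; vc=[14]
#6 0x4e→b4/s0 L1-HIT; vc=[14]
#7 0xc7→b12/s0 MISS; vc=[14,4]
#8 0x49→b4/s0 VC-HIT; vc=[14,12]
#9 0x26→b2/s0 MISS; vc=[14,12,4]
#10 0xe1→b14/s0 VC-HIT; vc=[2,12,4]
#11 0xec→b14/s0 L1-HIT; vc=[2,12,4]
#12 0xed→b14/s0 L1-HIT; vc=[2,12,4]

SEQ = [MISS, MISS, VC-HIT, L1-HIT, L1-HIT, L1-HIT, L1-HIT, MISS, VC-HIT, MISS, VC-HIT, L1-HIT, L1-HIT]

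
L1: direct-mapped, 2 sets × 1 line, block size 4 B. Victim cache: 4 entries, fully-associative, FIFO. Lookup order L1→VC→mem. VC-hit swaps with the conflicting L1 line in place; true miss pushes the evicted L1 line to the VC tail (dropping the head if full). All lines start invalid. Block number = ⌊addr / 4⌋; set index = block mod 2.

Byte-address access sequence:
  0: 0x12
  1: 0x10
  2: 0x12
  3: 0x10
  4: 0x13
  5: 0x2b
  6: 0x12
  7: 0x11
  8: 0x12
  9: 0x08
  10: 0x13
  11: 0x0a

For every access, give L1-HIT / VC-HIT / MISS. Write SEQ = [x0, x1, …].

0: 0x12 (blk 4, set 0) → MISS  vc=[]
1: 0x10 (blk 4, set 0) → L1-HIT  vc=[]
2: 0x12 (blk 4, set 0) → L1-HIT  vc=[]
3: 0x10 (blk 4, set 0) → L1-HIT  vc=[]
4: 0x13 (blk 4, set 0) → L1-HIT  vc=[]
5: 0x2b (blk 10, set 0) → MISS  vc=[4]
6: 0x12 (blk 4, set 0) → VC-HIT  vc=[10]
7: 0x11 (blk 4, set 0) → L1-HIT  vc=[10]
8: 0x12 (blk 4, set 0) → L1-HIT  vc=[10]
9: 0x8 (blk 2, set 0) → MISS  vc=[10, 4]
10: 0x13 (blk 4, set 0) → VC-HIT  vc=[10, 2]
11: 0xa (blk 2, set 0) → VC-HIT  vc=[10, 4]

SEQ = [MISS, L1-HIT, L1-HIT, L1-HIT, L1-HIT, MISS, VC-HIT, L1-HIT, L1-HIT, MISS, VC-HIT, VC-HIT]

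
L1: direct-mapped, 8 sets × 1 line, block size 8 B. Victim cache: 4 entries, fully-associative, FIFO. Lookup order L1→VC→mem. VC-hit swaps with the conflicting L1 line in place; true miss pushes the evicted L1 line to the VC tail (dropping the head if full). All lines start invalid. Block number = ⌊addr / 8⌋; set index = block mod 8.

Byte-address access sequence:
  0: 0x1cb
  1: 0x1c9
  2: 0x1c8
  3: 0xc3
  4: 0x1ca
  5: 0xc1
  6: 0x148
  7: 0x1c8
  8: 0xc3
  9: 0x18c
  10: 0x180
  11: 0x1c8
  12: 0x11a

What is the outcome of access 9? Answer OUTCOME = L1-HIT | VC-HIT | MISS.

#0 0x1cb→b57/s1 MISS; vc=[]
#1 0x1c9→b57/s1 L1-HIT; vc=[]
#2 0x1c8→b57/s1 L1-HIT; vc=[]
#3 0xc3→b24/s0 MISS; vc=[]
#4 0x1ca→b57/s1 L1-HIT; vc=[]
#5 0xc1→b24/s0 L1-HIT; vc=[]
#6 0x148→b41/s1 MISS; vc=[57]
#7 0x1c8→b57/s1 VC-HIT; vc=[41]
#8 0xc3→b24/s0 L1-HIT; vc=[41]
#9 0x18c→b49/s1 MISS; vc=[41,57]
#10 0x180→b48/s0 MISS; vc=[41,57,24]
#11 0x1c8→b57/s1 VC-HIT; vc=[41,49,24]
#12 0x11a→b35/s3 MISS; vc=[41,49,24]

OUTCOME = MISS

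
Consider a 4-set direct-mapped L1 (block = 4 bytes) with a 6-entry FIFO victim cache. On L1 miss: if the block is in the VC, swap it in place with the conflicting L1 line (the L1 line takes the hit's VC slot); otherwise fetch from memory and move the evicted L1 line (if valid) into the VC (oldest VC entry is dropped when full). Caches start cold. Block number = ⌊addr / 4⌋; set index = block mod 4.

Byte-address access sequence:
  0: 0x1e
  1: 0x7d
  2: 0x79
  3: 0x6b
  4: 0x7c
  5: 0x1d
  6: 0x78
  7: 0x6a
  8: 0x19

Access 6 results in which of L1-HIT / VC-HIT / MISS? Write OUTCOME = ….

OUTCOME = VC-HIT

0: 0x1e (blk 7, set 3) → MISS  vc=[]
1: 0x7d (blk 31, set 3) → MISS  vc=[7]
2: 0x79 (blk 30, set 2) → MISS  vc=[7]
3: 0x6b (blk 26, set 2) → MISS  vc=[7, 30]
4: 0x7c (blk 31, set 3) → L1-HIT  vc=[7, 30]
5: 0x1d (blk 7, set 3) → VC-HIT  vc=[31, 30]
6: 0x78 (blk 30, set 2) → VC-HIT  vc=[31, 26]
7: 0x6a (blk 26, set 2) → VC-HIT  vc=[31, 30]
8: 0x19 (blk 6, set 2) → MISS  vc=[31, 30, 26]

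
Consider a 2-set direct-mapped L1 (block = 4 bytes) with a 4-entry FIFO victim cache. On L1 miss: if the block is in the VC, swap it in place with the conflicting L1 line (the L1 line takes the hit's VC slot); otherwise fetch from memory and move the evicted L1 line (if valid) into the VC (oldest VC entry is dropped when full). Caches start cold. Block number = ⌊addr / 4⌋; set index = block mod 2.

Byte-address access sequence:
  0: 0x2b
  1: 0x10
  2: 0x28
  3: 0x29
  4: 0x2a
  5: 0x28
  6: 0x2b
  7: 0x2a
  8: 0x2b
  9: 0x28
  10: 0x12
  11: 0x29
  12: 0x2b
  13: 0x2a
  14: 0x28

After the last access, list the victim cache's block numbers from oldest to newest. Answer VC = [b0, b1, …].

VC = [4]

0: 0x2b (blk 10, set 0) → MISS  vc=[]
1: 0x10 (blk 4, set 0) → MISS  vc=[10]
2: 0x28 (blk 10, set 0) → VC-HIT  vc=[4]
3: 0x29 (blk 10, set 0) → L1-HIT  vc=[4]
4: 0x2a (blk 10, set 0) → L1-HIT  vc=[4]
5: 0x28 (blk 10, set 0) → L1-HIT  vc=[4]
6: 0x2b (blk 10, set 0) → L1-HIT  vc=[4]
7: 0x2a (blk 10, set 0) → L1-HIT  vc=[4]
8: 0x2b (blk 10, set 0) → L1-HIT  vc=[4]
9: 0x28 (blk 10, set 0) → L1-HIT  vc=[4]
10: 0x12 (blk 4, set 0) → VC-HIT  vc=[10]
11: 0x29 (blk 10, set 0) → VC-HIT  vc=[4]
12: 0x2b (blk 10, set 0) → L1-HIT  vc=[4]
13: 0x2a (blk 10, set 0) → L1-HIT  vc=[4]
14: 0x28 (blk 10, set 0) → L1-HIT  vc=[4]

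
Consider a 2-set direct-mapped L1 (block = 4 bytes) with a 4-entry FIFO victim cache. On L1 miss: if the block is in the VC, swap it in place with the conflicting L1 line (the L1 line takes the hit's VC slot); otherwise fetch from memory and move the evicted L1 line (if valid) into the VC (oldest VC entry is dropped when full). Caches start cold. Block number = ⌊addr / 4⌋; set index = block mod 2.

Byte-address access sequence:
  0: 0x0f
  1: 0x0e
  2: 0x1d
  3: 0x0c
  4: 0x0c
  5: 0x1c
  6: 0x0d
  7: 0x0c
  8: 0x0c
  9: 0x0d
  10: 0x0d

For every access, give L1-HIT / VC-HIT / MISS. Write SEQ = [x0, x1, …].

  [0] addr=0xf blk=3 s=1: MISS | VC []
  [1] addr=0xe blk=3 s=1: L1-HIT | VC []
  [2] addr=0x1d blk=7 s=1: MISS | VC [3]
  [3] addr=0xc blk=3 s=1: VC-HIT | VC [7]
  [4] addr=0xc blk=3 s=1: L1-HIT | VC [7]
  [5] addr=0x1c blk=7 s=1: VC-HIT | VC [3]
  [6] addr=0xd blk=3 s=1: VC-HIT | VC [7]
  [7] addr=0xc blk=3 s=1: L1-HIT | VC [7]
  [8] addr=0xc blk=3 s=1: L1-HIT | VC [7]
  [9] addr=0xd blk=3 s=1: L1-HIT | VC [7]
  [10] addr=0xd blk=3 s=1: L1-HIT | VC [7]

SEQ = [MISS, L1-HIT, MISS, VC-HIT, L1-HIT, VC-HIT, VC-HIT, L1-HIT, L1-HIT, L1-HIT, L1-HIT]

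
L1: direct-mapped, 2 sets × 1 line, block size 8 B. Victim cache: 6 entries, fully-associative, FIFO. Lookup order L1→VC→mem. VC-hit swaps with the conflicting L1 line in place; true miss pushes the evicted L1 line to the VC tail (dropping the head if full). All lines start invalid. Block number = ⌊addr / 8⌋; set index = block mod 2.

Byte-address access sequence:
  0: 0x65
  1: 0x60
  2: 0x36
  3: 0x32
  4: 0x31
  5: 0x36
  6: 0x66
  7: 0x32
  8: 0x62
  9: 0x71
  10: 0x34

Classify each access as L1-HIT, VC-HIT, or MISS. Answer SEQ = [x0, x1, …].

  [0] addr=0x65 blk=12 s=0: MISS | VC []
  [1] addr=0x60 blk=12 s=0: L1-HIT | VC []
  [2] addr=0x36 blk=6 s=0: MISS | VC [12]
  [3] addr=0x32 blk=6 s=0: L1-HIT | VC [12]
  [4] addr=0x31 blk=6 s=0: L1-HIT | VC [12]
  [5] addr=0x36 blk=6 s=0: L1-HIT | VC [12]
  [6] addr=0x66 blk=12 s=0: VC-HIT | VC [6]
  [7] addr=0x32 blk=6 s=0: VC-HIT | VC [12]
  [8] addr=0x62 blk=12 s=0: VC-HIT | VC [6]
  [9] addr=0x71 blk=14 s=0: MISS | VC [6, 12]
  [10] addr=0x34 blk=6 s=0: VC-HIT | VC [14, 12]

SEQ = [MISS, L1-HIT, MISS, L1-HIT, L1-HIT, L1-HIT, VC-HIT, VC-HIT, VC-HIT, MISS, VC-HIT]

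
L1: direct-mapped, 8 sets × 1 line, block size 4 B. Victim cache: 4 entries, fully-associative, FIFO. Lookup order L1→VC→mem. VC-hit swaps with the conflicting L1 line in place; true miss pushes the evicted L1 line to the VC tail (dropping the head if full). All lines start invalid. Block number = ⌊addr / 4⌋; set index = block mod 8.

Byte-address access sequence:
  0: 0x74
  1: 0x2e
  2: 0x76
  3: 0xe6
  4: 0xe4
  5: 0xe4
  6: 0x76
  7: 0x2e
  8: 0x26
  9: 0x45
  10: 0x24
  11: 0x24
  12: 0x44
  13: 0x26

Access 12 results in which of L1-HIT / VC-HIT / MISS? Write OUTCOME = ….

  [0] addr=0x74 blk=29 s=5: MISS | VC []
  [1] addr=0x2e blk=11 s=3: MISS | VC []
  [2] addr=0x76 blk=29 s=5: L1-HIT | VC []
  [3] addr=0xe6 blk=57 s=1: MISS | VC []
  [4] addr=0xe4 blk=57 s=1: L1-HIT | VC []
  [5] addr=0xe4 blk=57 s=1: L1-HIT | VC []
  [6] addr=0x76 blk=29 s=5: L1-HIT | VC []
  [7] addr=0x2e blk=11 s=3: L1-HIT | VC []
  [8] addr=0x26 blk=9 s=1: MISS | VC [57]
  [9] addr=0x45 blk=17 s=1: MISS | VC [57, 9]
  [10] addr=0x24 blk=9 s=1: VC-HIT | VC [57, 17]
  [11] addr=0x24 blk=9 s=1: L1-HIT | VC [57, 17]
  [12] addr=0x44 blk=17 s=1: VC-HIT | VC [57, 9]
  [13] addr=0x26 blk=9 s=1: VC-HIT | VC [57, 17]

OUTCOME = VC-HIT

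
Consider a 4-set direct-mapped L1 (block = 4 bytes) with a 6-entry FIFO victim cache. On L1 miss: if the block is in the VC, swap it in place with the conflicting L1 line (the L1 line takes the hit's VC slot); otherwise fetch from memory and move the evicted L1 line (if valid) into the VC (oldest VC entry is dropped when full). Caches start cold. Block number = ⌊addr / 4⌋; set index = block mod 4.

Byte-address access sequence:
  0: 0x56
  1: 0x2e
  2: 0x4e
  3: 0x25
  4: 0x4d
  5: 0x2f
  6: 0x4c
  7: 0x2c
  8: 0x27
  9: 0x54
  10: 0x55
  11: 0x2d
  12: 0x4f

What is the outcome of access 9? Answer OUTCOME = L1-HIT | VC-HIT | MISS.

  [0] addr=0x56 blk=21 s=1: MISS | VC []
  [1] addr=0x2e blk=11 s=3: MISS | VC []
  [2] addr=0x4e blk=19 s=3: MISS | VC [11]
  [3] addr=0x25 blk=9 s=1: MISS | VC [11, 21]
  [4] addr=0x4d blk=19 s=3: L1-HIT | VC [11, 21]
  [5] addr=0x2f blk=11 s=3: VC-HIT | VC [19, 21]
  [6] addr=0x4c blk=19 s=3: VC-HIT | VC [11, 21]
  [7] addr=0x2c blk=11 s=3: VC-HIT | VC [19, 21]
  [8] addr=0x27 blk=9 s=1: L1-HIT | VC [19, 21]
  [9] addr=0x54 blk=21 s=1: VC-HIT | VC [19, 9]
  [10] addr=0x55 blk=21 s=1: L1-HIT | VC [19, 9]
  [11] addr=0x2d blk=11 s=3: L1-HIT | VC [19, 9]
  [12] addr=0x4f blk=19 s=3: VC-HIT | VC [11, 9]

OUTCOME = VC-HIT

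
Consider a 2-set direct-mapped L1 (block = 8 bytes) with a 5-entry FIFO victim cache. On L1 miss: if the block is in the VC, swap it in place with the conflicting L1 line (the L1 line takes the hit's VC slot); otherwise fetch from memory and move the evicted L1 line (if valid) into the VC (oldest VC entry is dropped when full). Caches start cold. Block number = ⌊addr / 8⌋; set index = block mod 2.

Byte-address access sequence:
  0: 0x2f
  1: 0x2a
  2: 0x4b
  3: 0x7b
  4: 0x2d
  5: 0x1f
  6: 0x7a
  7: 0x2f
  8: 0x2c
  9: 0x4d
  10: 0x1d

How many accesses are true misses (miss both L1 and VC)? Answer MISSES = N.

0: 0x2f (blk 5, set 1) → MISS  vc=[]
1: 0x2a (blk 5, set 1) → L1-HIT  vc=[]
2: 0x4b (blk 9, set 1) → MISS  vc=[5]
3: 0x7b (blk 15, set 1) → MISS  vc=[5, 9]
4: 0x2d (blk 5, set 1) → VC-HIT  vc=[15, 9]
5: 0x1f (blk 3, set 1) → MISS  vc=[15, 9, 5]
6: 0x7a (blk 15, set 1) → VC-HIT  vc=[3, 9, 5]
7: 0x2f (blk 5, set 1) → VC-HIT  vc=[3, 9, 15]
8: 0x2c (blk 5, set 1) → L1-HIT  vc=[3, 9, 15]
9: 0x4d (blk 9, set 1) → VC-HIT  vc=[3, 5, 15]
10: 0x1d (blk 3, set 1) → VC-HIT  vc=[9, 5, 15]

MISSES = 4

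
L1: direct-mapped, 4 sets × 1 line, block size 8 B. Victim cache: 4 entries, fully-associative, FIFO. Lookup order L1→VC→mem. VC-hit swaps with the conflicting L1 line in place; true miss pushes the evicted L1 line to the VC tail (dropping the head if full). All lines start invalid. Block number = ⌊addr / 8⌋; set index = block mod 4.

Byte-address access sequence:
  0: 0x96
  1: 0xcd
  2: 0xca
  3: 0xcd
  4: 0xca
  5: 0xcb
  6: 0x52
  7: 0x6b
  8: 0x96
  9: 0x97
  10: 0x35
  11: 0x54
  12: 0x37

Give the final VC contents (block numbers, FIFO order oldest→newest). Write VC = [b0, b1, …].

  [0] addr=0x96 blk=18 s=2: MISS | VC []
  [1] addr=0xcd blk=25 s=1: MISS | VC []
  [2] addr=0xca blk=25 s=1: L1-HIT | VC []
  [3] addr=0xcd blk=25 s=1: L1-HIT | VC []
  [4] addr=0xca blk=25 s=1: L1-HIT | VC []
  [5] addr=0xcb blk=25 s=1: L1-HIT | VC []
  [6] addr=0x52 blk=10 s=2: MISS | VC [18]
  [7] addr=0x6b blk=13 s=1: MISS | VC [18, 25]
  [8] addr=0x96 blk=18 s=2: VC-HIT | VC [10, 25]
  [9] addr=0x97 blk=18 s=2: L1-HIT | VC [10, 25]
  [10] addr=0x35 blk=6 s=2: MISS | VC [10, 25, 18]
  [11] addr=0x54 blk=10 s=2: VC-HIT | VC [6, 25, 18]
  [12] addr=0x37 blk=6 s=2: VC-HIT | VC [10, 25, 18]

VC = [10, 25, 18]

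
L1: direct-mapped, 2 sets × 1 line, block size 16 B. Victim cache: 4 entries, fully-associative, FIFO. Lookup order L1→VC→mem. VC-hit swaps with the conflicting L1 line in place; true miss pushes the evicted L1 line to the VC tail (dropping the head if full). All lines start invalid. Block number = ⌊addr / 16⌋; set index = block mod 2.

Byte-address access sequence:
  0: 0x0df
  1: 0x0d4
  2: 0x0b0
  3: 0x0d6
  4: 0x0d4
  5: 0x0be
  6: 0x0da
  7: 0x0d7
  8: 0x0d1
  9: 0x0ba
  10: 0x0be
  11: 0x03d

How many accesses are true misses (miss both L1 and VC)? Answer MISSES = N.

MISSES = 3

#0 0xdf→b13/s1 MISS; vc=[]
#1 0xd4→b13/s1 L1-HIT; vc=[]
#2 0xb0→b11/s1 MISS; vc=[13]
#3 0xd6→b13/s1 VC-HIT; vc=[11]
#4 0xd4→b13/s1 L1-HIT; vc=[11]
#5 0xbe→b11/s1 VC-HIT; vc=[13]
#6 0xda→b13/s1 VC-HIT; vc=[11]
#7 0xd7→b13/s1 L1-HIT; vc=[11]
#8 0xd1→b13/s1 L1-HIT; vc=[11]
#9 0xba→b11/s1 VC-HIT; vc=[13]
#10 0xbe→b11/s1 L1-HIT; vc=[13]
#11 0x3d→b3/s1 MISS; vc=[13,11]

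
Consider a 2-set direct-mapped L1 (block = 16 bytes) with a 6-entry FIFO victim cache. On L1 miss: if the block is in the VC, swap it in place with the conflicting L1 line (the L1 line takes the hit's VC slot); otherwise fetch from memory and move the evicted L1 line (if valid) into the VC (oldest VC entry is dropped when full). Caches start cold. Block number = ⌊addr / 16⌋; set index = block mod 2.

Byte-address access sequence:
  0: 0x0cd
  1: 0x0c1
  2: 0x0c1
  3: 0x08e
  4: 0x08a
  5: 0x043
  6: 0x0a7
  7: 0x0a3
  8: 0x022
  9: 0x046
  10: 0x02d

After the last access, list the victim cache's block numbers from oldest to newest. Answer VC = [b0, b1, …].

  [0] addr=0xcd blk=12 s=0: MISS | VC []
  [1] addr=0xc1 blk=12 s=0: L1-HIT | VC []
  [2] addr=0xc1 blk=12 s=0: L1-HIT | VC []
  [3] addr=0x8e blk=8 s=0: MISS | VC [12]
  [4] addr=0x8a blk=8 s=0: L1-HIT | VC [12]
  [5] addr=0x43 blk=4 s=0: MISS | VC [12, 8]
  [6] addr=0xa7 blk=10 s=0: MISS | VC [12, 8, 4]
  [7] addr=0xa3 blk=10 s=0: L1-HIT | VC [12, 8, 4]
  [8] addr=0x22 blk=2 s=0: MISS | VC [12, 8, 4, 10]
  [9] addr=0x46 blk=4 s=0: VC-HIT | VC [12, 8, 2, 10]
  [10] addr=0x2d blk=2 s=0: VC-HIT | VC [12, 8, 4, 10]

VC = [12, 8, 4, 10]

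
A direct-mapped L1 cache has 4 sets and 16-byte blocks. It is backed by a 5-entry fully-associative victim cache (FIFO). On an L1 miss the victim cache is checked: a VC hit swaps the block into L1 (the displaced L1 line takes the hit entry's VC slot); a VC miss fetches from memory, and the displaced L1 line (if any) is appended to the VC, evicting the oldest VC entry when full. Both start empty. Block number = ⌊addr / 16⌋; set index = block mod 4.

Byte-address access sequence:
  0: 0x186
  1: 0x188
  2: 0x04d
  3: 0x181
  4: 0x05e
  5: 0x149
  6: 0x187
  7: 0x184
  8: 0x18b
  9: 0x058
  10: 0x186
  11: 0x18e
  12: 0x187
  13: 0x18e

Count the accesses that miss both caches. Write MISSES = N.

MISSES = 4

0: 0x186 (blk 24, set 0) → MISS  vc=[]
1: 0x188 (blk 24, set 0) → L1-HIT  vc=[]
2: 0x4d (blk 4, set 0) → MISS  vc=[24]
3: 0x181 (blk 24, set 0) → VC-HIT  vc=[4]
4: 0x5e (blk 5, set 1) → MISS  vc=[4]
5: 0x149 (blk 20, set 0) → MISS  vc=[4, 24]
6: 0x187 (blk 24, set 0) → VC-HIT  vc=[4, 20]
7: 0x184 (blk 24, set 0) → L1-HIT  vc=[4, 20]
8: 0x18b (blk 24, set 0) → L1-HIT  vc=[4, 20]
9: 0x58 (blk 5, set 1) → L1-HIT  vc=[4, 20]
10: 0x186 (blk 24, set 0) → L1-HIT  vc=[4, 20]
11: 0x18e (blk 24, set 0) → L1-HIT  vc=[4, 20]
12: 0x187 (blk 24, set 0) → L1-HIT  vc=[4, 20]
13: 0x18e (blk 24, set 0) → L1-HIT  vc=[4, 20]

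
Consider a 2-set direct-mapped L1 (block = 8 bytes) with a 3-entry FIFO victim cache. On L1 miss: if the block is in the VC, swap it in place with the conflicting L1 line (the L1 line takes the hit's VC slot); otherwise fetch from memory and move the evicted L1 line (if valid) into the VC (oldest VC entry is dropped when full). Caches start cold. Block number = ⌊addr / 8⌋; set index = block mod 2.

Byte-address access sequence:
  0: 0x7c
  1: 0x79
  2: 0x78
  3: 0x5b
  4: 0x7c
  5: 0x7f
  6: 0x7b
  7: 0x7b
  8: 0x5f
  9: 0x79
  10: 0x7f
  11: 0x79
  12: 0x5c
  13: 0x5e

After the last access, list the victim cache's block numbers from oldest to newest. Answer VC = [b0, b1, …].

VC = [15]

#0 0x7c→b15/s1 MISS; vc=[]
#1 0x79→b15/s1 L1-HIT; vc=[]
#2 0x78→b15/s1 L1-HIT; vc=[]
#3 0x5b→b11/s1 MISS; vc=[15]
#4 0x7c→b15/s1 VC-HIT; vc=[11]
#5 0x7f→b15/s1 L1-HIT; vc=[11]
#6 0x7b→b15/s1 L1-HIT; vc=[11]
#7 0x7b→b15/s1 L1-HIT; vc=[11]
#8 0x5f→b11/s1 VC-HIT; vc=[15]
#9 0x79→b15/s1 VC-HIT; vc=[11]
#10 0x7f→b15/s1 L1-HIT; vc=[11]
#11 0x79→b15/s1 L1-HIT; vc=[11]
#12 0x5c→b11/s1 VC-HIT; vc=[15]
#13 0x5e→b11/s1 L1-HIT; vc=[15]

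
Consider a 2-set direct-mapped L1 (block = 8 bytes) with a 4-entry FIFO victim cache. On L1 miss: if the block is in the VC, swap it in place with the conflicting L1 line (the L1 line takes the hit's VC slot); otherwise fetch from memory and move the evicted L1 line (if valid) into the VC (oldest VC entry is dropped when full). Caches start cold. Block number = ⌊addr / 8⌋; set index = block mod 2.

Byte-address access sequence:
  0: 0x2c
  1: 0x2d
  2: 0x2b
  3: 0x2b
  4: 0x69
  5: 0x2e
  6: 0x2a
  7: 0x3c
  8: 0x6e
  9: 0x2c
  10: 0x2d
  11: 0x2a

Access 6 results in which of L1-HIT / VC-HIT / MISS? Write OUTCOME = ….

  [0] addr=0x2c blk=5 s=1: MISS | VC []
  [1] addr=0x2d blk=5 s=1: L1-HIT | VC []
  [2] addr=0x2b blk=5 s=1: L1-HIT | VC []
  [3] addr=0x2b blk=5 s=1: L1-HIT | VC []
  [4] addr=0x69 blk=13 s=1: MISS | VC [5]
  [5] addr=0x2e blk=5 s=1: VC-HIT | VC [13]
  [6] addr=0x2a blk=5 s=1: L1-HIT | VC [13]
  [7] addr=0x3c blk=7 s=1: MISS | VC [13, 5]
  [8] addr=0x6e blk=13 s=1: VC-HIT | VC [7, 5]
  [9] addr=0x2c blk=5 s=1: VC-HIT | VC [7, 13]
  [10] addr=0x2d blk=5 s=1: L1-HIT | VC [7, 13]
  [11] addr=0x2a blk=5 s=1: L1-HIT | VC [7, 13]

OUTCOME = L1-HIT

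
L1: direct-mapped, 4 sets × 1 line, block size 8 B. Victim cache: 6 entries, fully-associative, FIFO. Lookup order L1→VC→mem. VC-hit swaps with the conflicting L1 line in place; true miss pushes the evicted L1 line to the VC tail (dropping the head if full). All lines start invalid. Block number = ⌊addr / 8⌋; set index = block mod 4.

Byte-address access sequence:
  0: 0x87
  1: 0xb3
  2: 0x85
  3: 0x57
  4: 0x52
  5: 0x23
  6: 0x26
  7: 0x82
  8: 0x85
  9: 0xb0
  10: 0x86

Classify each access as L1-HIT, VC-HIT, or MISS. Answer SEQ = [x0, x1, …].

SEQ = [MISS, MISS, L1-HIT, MISS, L1-HIT, MISS, L1-HIT, VC-HIT, L1-HIT, VC-HIT, L1-HIT]

0: 0x87 (blk 16, set 0) → MISS  vc=[]
1: 0xb3 (blk 22, set 2) → MISS  vc=[]
2: 0x85 (blk 16, set 0) → L1-HIT  vc=[]
3: 0x57 (blk 10, set 2) → MISS  vc=[22]
4: 0x52 (blk 10, set 2) → L1-HIT  vc=[22]
5: 0x23 (blk 4, set 0) → MISS  vc=[22, 16]
6: 0x26 (blk 4, set 0) → L1-HIT  vc=[22, 16]
7: 0x82 (blk 16, set 0) → VC-HIT  vc=[22, 4]
8: 0x85 (blk 16, set 0) → L1-HIT  vc=[22, 4]
9: 0xb0 (blk 22, set 2) → VC-HIT  vc=[10, 4]
10: 0x86 (blk 16, set 0) → L1-HIT  vc=[10, 4]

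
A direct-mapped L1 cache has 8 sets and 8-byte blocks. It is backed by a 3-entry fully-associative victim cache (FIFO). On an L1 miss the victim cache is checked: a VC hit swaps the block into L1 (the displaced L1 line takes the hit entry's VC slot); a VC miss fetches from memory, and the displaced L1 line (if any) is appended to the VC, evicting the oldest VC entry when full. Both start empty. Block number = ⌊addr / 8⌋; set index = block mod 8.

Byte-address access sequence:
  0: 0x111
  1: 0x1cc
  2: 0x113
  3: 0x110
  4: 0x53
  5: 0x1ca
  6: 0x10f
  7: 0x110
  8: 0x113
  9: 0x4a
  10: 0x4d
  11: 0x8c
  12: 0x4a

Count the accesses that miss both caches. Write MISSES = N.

  [0] addr=0x111 blk=34 s=2: MISS | VC []
  [1] addr=0x1cc blk=57 s=1: MISS | VC []
  [2] addr=0x113 blk=34 s=2: L1-HIT | VC []
  [3] addr=0x110 blk=34 s=2: L1-HIT | VC []
  [4] addr=0x53 blk=10 s=2: MISS | VC [34]
  [5] addr=0x1ca blk=57 s=1: L1-HIT | VC [34]
  [6] addr=0x10f blk=33 s=1: MISS | VC [34, 57]
  [7] addr=0x110 blk=34 s=2: VC-HIT | VC [10, 57]
  [8] addr=0x113 blk=34 s=2: L1-HIT | VC [10, 57]
  [9] addr=0x4a blk=9 s=1: MISS | VC [10, 57, 33]
  [10] addr=0x4d blk=9 s=1: L1-HIT | VC [10, 57, 33]
  [11] addr=0x8c blk=17 s=1: MISS | VC [57, 33, 9]
  [12] addr=0x4a blk=9 s=1: VC-HIT | VC [57, 33, 17]

MISSES = 6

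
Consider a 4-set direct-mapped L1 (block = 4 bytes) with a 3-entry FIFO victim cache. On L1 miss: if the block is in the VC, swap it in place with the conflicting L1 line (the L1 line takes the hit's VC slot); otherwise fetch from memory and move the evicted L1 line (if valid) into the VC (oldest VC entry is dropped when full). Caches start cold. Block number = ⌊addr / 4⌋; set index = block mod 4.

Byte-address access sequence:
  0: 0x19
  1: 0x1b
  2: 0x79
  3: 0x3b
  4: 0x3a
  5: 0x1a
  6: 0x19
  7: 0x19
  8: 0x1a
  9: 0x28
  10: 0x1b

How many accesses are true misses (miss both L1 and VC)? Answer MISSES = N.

0: 0x19 (blk 6, set 2) → MISS  vc=[]
1: 0x1b (blk 6, set 2) → L1-HIT  vc=[]
2: 0x79 (blk 30, set 2) → MISS  vc=[6]
3: 0x3b (blk 14, set 2) → MISS  vc=[6, 30]
4: 0x3a (blk 14, set 2) → L1-HIT  vc=[6, 30]
5: 0x1a (blk 6, set 2) → VC-HIT  vc=[14, 30]
6: 0x19 (blk 6, set 2) → L1-HIT  vc=[14, 30]
7: 0x19 (blk 6, set 2) → L1-HIT  vc=[14, 30]
8: 0x1a (blk 6, set 2) → L1-HIT  vc=[14, 30]
9: 0x28 (blk 10, set 2) → MISS  vc=[14, 30, 6]
10: 0x1b (blk 6, set 2) → VC-HIT  vc=[14, 30, 10]

MISSES = 4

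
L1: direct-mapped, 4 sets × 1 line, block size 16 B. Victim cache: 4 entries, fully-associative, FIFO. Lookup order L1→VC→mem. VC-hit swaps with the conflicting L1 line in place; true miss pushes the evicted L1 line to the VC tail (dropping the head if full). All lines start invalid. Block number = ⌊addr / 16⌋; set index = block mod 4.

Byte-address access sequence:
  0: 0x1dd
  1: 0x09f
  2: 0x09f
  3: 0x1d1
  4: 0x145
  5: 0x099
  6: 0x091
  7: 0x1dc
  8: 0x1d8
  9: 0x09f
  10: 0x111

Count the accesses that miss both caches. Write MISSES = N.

0: 0x1dd (blk 29, set 1) → MISS  vc=[]
1: 0x9f (blk 9, set 1) → MISS  vc=[29]
2: 0x9f (blk 9, set 1) → L1-HIT  vc=[29]
3: 0x1d1 (blk 29, set 1) → VC-HIT  vc=[9]
4: 0x145 (blk 20, set 0) → MISS  vc=[9]
5: 0x99 (blk 9, set 1) → VC-HIT  vc=[29]
6: 0x91 (blk 9, set 1) → L1-HIT  vc=[29]
7: 0x1dc (blk 29, set 1) → VC-HIT  vc=[9]
8: 0x1d8 (blk 29, set 1) → L1-HIT  vc=[9]
9: 0x9f (blk 9, set 1) → VC-HIT  vc=[29]
10: 0x111 (blk 17, set 1) → MISS  vc=[29, 9]

MISSES = 4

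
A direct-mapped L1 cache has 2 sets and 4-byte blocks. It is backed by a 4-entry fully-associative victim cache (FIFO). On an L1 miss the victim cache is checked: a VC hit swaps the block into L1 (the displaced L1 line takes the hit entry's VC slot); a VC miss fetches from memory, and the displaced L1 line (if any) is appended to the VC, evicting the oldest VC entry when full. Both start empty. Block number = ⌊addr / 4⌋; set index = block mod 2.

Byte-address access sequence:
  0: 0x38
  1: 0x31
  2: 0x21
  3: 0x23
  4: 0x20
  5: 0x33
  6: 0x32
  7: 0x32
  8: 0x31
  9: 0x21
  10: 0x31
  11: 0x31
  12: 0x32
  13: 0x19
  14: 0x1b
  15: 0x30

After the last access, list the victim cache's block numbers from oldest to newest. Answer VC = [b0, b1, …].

VC = [14, 8, 6]

#0 0x38→b14/s0 MISS; vc=[]
#1 0x31→b12/s0 MISS; vc=[14]
#2 0x21→b8/s0 MISS; vc=[14,12]
#3 0x23→b8/s0 L1-HIT; vc=[14,12]
#4 0x20→b8/s0 L1-HIT; vc=[14,12]
#5 0x33→b12/s0 VC-HIT; vc=[14,8]
#6 0x32→b12/s0 L1-HIT; vc=[14,8]
#7 0x32→b12/s0 L1-HIT; vc=[14,8]
#8 0x31→b12/s0 L1-HIT; vc=[14,8]
#9 0x21→b8/s0 VC-HIT; vc=[14,12]
#10 0x31→b12/s0 VC-HIT; vc=[14,8]
#11 0x31→b12/s0 L1-HIT; vc=[14,8]
#12 0x32→b12/s0 L1-HIT; vc=[14,8]
#13 0x19→b6/s0 MISS; vc=[14,8,12]
#14 0x1b→b6/s0 L1-HIT; vc=[14,8,12]
#15 0x30→b12/s0 VC-HIT; vc=[14,8,6]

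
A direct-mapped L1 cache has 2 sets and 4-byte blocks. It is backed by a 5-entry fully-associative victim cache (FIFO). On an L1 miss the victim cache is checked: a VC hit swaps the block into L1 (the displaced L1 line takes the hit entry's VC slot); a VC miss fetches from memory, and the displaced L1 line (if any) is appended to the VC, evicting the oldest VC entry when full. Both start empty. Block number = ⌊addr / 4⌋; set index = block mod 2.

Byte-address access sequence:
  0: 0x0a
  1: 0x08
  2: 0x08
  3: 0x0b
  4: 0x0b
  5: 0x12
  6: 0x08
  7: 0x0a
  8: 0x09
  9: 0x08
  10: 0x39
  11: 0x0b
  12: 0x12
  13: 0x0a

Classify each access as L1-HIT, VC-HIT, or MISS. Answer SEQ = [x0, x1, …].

SEQ = [MISS, L1-HIT, L1-HIT, L1-HIT, L1-HIT, MISS, VC-HIT, L1-HIT, L1-HIT, L1-HIT, MISS, VC-HIT, VC-HIT, VC-HIT]

#0 0xa→b2/s0 MISS; vc=[]
#1 0x8→b2/s0 L1-HIT; vc=[]
#2 0x8→b2/s0 L1-HIT; vc=[]
#3 0xb→b2/s0 L1-HIT; vc=[]
#4 0xb→b2/s0 L1-HIT; vc=[]
#5 0x12→b4/s0 MISS; vc=[2]
#6 0x8→b2/s0 VC-HIT; vc=[4]
#7 0xa→b2/s0 L1-HIT; vc=[4]
#8 0x9→b2/s0 L1-HIT; vc=[4]
#9 0x8→b2/s0 L1-HIT; vc=[4]
#10 0x39→b14/s0 MISS; vc=[4,2]
#11 0xb→b2/s0 VC-HIT; vc=[4,14]
#12 0x12→b4/s0 VC-HIT; vc=[2,14]
#13 0xa→b2/s0 VC-HIT; vc=[4,14]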